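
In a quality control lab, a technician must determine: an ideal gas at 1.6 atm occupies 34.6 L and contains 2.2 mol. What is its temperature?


PV = nRT  (R = 0.08206 L·atm/(mol·K))
T = PV/(nR) = 1.6×34.6/(2.2×0.08206)
= 55.36/0.180532
= 306.65 K

306.65 K


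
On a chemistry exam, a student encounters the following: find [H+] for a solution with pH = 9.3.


[H+] = 10^(-pH) = 10^(-9.3)
= 5.01×10^-10 M

5.01×10^-10 M


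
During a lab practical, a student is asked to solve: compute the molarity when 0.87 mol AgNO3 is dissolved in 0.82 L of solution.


M = n/V = 0.87/0.82 = 1.061 mol/L

1.061 M


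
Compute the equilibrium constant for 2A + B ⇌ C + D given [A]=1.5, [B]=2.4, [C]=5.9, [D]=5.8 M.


Kc = [C][D]/([A]^2[B])
= (5.9^1 × 5.8^1)/(1.5^2 × 2.4^1)
= 34.22/5.4
= 6.337

6.337


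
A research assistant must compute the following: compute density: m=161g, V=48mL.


ρ = mass/volume
= 161/48
= 3.354 g/mL

3.354 g/mL


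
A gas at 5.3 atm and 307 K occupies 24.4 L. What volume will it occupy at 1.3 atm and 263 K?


P1V1/T1 = P2V2/T2
V2 = P1V1T2/(T1P2)
= 5.3×24.4×263/(307×1.3)
= 85.22 L

85.22 L


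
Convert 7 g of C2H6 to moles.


M(C2H6) = 30.07 g/mol
n = mass/M = 7/30.07 = 0.2328 mol

0.2328 mol


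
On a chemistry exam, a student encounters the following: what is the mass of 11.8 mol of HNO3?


M(HNO3) = 63.02 g/mol
mass = n × M = 11.8 × 63.02 = 743.64 g

743.64 g


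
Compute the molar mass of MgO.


M(MgO) = 1×24.31 + 1×16.0
= 24.31 + 16.0
= 40.31 g/mol

40.31 g/mol


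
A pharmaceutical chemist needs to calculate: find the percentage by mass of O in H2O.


M(H2O) = 2×1.008 + 1×16.0 = 18.016 g/mol
Mass of O = 1 × 16.0 = 16.00 g/mol
% O = 16.00/18.016 × 100 = 88.81%

88.81%


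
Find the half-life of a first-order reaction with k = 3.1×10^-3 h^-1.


t½ = ln2/k = 0.693147/(3.1×10^-3 h^-1)
= 223.6 h

223.6 h


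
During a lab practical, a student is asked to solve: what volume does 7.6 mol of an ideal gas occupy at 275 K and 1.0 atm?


PV = nRT  (R = 0.08206 L·atm/(mol·K))
V = nRT/P = 7.6×0.08206×275/1.0
= 171.505 L

171.505 L


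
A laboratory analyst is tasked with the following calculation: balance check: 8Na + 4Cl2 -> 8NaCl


Equation: 8Na + 4Cl2 -> 8NaCl
Check atoms: Cl: 8=8, Na: 8=8
Balanced

Yes, balanced


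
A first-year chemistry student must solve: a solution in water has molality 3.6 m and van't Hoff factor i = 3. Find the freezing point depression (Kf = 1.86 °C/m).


ΔTf = Kf × m × i
= 1.86 × 3.6 × 3
= 20.088 °C

20.088 °C


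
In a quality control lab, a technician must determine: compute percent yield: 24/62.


% yield = actual/theoretical × 100
= 24/62 × 100
= 38.71%

38.71%


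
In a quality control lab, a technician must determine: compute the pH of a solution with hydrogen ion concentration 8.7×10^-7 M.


pH = -log10([H+]) = -log10(8.7×10^-7)
= 7 - log10(8.7)
= 7 - 0.94
= 6.06

6.06


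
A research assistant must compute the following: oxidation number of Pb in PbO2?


x + 2(-2) = 0, so x = +4
Oxidation number: +4

+4


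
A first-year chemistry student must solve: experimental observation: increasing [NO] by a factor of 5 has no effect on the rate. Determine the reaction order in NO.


rate ∝ [NO]^n
rate ∝ [NO]^0
Order in NO: 0

0


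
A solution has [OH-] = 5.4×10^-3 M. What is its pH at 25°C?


pOH = -log10([OH-]) = -log10(5.4×10^-3)
= 3 - log10(5.4) = 2.27
pH = 14 - pOH = 14 - 2.27 = 11.73

11.73


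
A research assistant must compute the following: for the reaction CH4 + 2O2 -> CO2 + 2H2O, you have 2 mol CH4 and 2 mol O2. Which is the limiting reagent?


Mole ratio available / coefficient:
  CH4: 2/1 = 2.000
  O2: 2/2 = 1.000
Smaller ratio is limiting.

O2


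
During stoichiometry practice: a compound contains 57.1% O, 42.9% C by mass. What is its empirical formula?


Assume 100 g sample. Moles of each element:
  O: 57.1/16.0 = 3.569 mol
  C: 42.9/12.01 = 3.572 mol
Divide by smallest (3.569):
  O: 3.569/3.569 = 1.0
  C: 3.572/3.569 = 1.0
Empirical formula: CO

CO


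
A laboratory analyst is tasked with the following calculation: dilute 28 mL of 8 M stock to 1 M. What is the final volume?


C1V1 = C2V2
8 × 28 = 1 × V2
V2 = 224/1 = 224.0 mL

224.0 mL


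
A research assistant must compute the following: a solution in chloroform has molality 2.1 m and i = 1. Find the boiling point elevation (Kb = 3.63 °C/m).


ΔTb = Kb × m × i
= 3.63 × 2.1 × 1
= 7.623 °C

7.623 °C


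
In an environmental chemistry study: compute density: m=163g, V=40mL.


ρ = mass/volume
= 163/40
= 4.075 g/mL

4.075 g/mL


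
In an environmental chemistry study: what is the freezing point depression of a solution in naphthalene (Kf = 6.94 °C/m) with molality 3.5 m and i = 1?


ΔTf = Kf × m × i
= 6.94 × 3.5 × 1
= 24.29 °C

24.29 °C


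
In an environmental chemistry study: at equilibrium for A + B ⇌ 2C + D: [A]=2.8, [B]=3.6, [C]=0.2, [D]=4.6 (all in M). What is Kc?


Kc = [C]^2[D]/([A][B])
= (0.2^2 × 4.6^1)/(2.8^1 × 3.6^1)
= 0.184/10.08
= 0.01825

0.01825


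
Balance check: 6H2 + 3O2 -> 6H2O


Equation: 6H2 + 3O2 -> 6H2O
Check atoms: H: 12=12, O: 6=6
Balanced

Yes, balanced


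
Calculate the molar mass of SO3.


M(SO3) = 1×32.07 + 3×16.0
= 32.07 + 48.0
= 80.07 g/mol

80.07 g/mol


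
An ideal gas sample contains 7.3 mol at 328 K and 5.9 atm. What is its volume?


PV = nRT  (R = 0.08206 L·atm/(mol·K))
V = nRT/P = 7.3×0.08206×328/5.9
= 33.302 L

33.302 L


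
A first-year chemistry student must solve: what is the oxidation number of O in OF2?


F is always -1; 2(-1) + x = 0, so O = +2
Oxidation number: +2

+2


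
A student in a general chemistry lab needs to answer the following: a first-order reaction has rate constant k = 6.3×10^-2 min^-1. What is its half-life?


t½ = ln2/k = 0.693147/(6.3×10^-2 min^-1)
= 11.00 min

11.00 min


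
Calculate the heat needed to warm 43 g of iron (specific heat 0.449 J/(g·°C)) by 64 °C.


q = mcΔT = 43 × 0.449 × 64
= 1235.65 J

1235.65 J


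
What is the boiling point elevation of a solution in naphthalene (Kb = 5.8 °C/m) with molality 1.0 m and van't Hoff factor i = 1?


ΔTb = Kb × m × i
= 5.8 × 1.0 × 1
= 5.8 °C

5.8 °C


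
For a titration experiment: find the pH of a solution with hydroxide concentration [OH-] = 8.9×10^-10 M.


pOH = -log10([OH-]) = -log10(8.9×10^-10)
= 10 - log10(8.9) = 9.05
pH = 14 - pOH = 14 - 9.05 = 4.95

4.95


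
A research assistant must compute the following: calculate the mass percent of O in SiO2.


M(SiO2) = 1×28.09 + 2×16.0 = 60.09 g/mol
Mass of O = 2 × 16.0 = 32.00 g/mol
% O = 32.00/60.09 × 100 = 53.25%

53.25%


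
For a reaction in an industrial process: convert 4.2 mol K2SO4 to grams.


M(K2SO4) = 174.27 g/mol
mass = n × M = 4.2 × 174.27 = 731.93 g

731.93 g


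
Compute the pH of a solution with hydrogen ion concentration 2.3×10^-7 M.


pH = -log10([H+]) = -log10(2.3×10^-7)
= 7 - log10(2.3)
= 7 - 0.36
= 6.64

6.64


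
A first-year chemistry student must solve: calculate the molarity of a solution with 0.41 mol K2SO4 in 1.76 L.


M = n/V = 0.41/1.76 = 0.233 mol/L

0.233 M


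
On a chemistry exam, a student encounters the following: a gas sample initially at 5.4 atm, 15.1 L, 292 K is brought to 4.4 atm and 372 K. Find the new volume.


P1V1/T1 = P2V2/T2
V2 = P1V1T2/(T1P2)
= 5.4×15.1×372/(292×4.4)
= 23.609 L

23.609 L


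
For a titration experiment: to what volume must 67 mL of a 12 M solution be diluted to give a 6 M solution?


C1V1 = C2V2
12 × 67 = 6 × V2
V2 = 804/6 = 134.0 mL

134.0 mL


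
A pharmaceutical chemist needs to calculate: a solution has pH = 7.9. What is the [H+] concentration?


[H+] = 10^(-pH) = 10^(-7.9)
= 1.26×10^-8 M

1.26×10^-8 M


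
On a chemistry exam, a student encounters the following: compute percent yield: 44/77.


% yield = actual/theoretical × 100
= 44/77 × 100
= 57.14%

57.14%


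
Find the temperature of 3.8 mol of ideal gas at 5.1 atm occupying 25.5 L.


PV = nRT  (R = 0.08206 L·atm/(mol·K))
T = PV/(nR) = 5.1×25.5/(3.8×0.08206)
= 130.05/0.311828
= 417.06 K

417.06 K


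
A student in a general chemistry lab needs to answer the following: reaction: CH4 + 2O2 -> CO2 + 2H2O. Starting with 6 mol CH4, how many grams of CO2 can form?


Mole ratio CO2:CH4 = 1:1
n(CO2) = 6 × 1/1 = 6.000 mol
mass = 6.000 × 44.01 = 264.06 g

264.06 g


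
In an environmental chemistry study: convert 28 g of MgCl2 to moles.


M(MgCl2) = 95.21 g/mol
n = mass/M = 28/95.21 = 0.2941 mol

0.2941 mol


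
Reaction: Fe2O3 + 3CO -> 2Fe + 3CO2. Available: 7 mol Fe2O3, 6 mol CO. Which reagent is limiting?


Mole ratio available / coefficient:
  Fe2O3: 7/1 = 7.000
  CO: 6/3 = 2.000
Smaller ratio is limiting.

CO


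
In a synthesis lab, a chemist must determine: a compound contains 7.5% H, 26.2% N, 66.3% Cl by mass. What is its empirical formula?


Assume 100 g sample. Moles of each element:
  H: 7.5/1.008 = 7.44 mol
  N: 26.2/14.01 = 1.87 mol
  Cl: 66.3/35.45 = 1.87 mol
Divide by smallest (1.87):
  H: 7.44/1.87 = 3.98
  N: 1.87/1.87 = 1.0
  Cl: 1.87/1.87 = 1.0
Empirical formula: NH4Cl

NH4Cl


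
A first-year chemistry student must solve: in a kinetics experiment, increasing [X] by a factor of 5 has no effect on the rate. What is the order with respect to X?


rate ∝ [X]^n
rate ∝ [X]^0
Order in X: 0

0


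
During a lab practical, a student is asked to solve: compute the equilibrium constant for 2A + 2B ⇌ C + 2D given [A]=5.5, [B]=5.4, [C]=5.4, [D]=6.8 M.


Kc = [C][D]^2/([A]^2[B]^2)
= (5.4^1 × 6.8^2)/(5.5^2 × 5.4^2)
= 249.696/882.09
= 0.2831

0.2831


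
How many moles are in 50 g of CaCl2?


M(CaCl2) = 110.98 g/mol
n = mass/M = 50/110.98 = 0.4505 mol

0.4505 mol


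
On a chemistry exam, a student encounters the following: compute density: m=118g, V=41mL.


ρ = mass/volume
= 118/41
= 2.878 g/mL

2.878 g/mL


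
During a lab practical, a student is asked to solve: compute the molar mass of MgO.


M(MgO) = 1×24.31 + 1×16.0
= 24.31 + 16.0
= 40.31 g/mol

40.31 g/mol


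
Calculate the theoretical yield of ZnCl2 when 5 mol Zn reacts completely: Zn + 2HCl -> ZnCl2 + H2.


Mole ratio ZnCl2:Zn = 1:1
n(ZnCl2) = 5 × 1/1 = 5.000 mol
mass = 5.000 × 136.28 = 681.4 g

681.4 g


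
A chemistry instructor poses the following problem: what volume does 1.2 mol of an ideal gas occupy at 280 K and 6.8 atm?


PV = nRT  (R = 0.08206 L·atm/(mol·K))
V = nRT/P = 1.2×0.08206×280/6.8
= 4.055 L

4.055 L


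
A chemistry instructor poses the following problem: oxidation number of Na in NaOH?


Group 1 metal: +1
Oxidation number: +1

+1


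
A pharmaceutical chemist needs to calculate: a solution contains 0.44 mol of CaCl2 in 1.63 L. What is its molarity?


M = n/V = 0.44/1.63 = 0.270 mol/L

0.270 M


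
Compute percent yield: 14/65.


% yield = actual/theoretical × 100
= 14/65 × 100
= 21.54%

21.54%


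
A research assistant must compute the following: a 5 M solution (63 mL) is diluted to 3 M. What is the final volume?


C1V1 = C2V2
5 × 63 = 3 × V2
V2 = 315/3 = 105.0 mL

105.0 mL


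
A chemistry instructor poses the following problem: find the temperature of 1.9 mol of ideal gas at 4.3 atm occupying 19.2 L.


PV = nRT  (R = 0.08206 L·atm/(mol·K))
T = PV/(nR) = 4.3×19.2/(1.9×0.08206)
= 82.56/0.155914
= 529.52 K

529.52 K


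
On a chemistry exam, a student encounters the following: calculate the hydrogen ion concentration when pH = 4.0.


[H+] = 10^(-pH) = 10^(-4.0)
= 1.0×10^-4 M

1.0×10^-4 M


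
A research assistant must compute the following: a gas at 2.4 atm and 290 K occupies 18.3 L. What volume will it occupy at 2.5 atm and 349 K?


P1V1/T1 = P2V2/T2
V2 = P1V1T2/(T1P2)
= 2.4×18.3×349/(290×2.5)
= 21.142 L

21.142 L


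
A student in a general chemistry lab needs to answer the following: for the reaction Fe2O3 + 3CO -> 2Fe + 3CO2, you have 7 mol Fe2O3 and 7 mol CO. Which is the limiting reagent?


Mole ratio available / coefficient:
  Fe2O3: 7/1 = 7.000
  CO: 7/3 = 2.333
Smaller ratio is limiting.

CO


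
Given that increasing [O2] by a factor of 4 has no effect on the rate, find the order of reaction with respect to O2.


rate ∝ [O2]^n
rate ∝ [O2]^0
Order in O2: 0

0


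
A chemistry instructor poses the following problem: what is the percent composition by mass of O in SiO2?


M(SiO2) = 1×28.09 + 2×16.0 = 60.09 g/mol
Mass of O = 2 × 16.0 = 32.00 g/mol
% O = 32.00/60.09 × 100 = 53.25%

53.25%


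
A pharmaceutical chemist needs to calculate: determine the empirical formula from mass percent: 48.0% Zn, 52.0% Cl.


Assume 100 g sample. Moles of each element:
  Zn: 48.0/65.38 = 0.734 mol
  Cl: 52.0/35.45 = 1.467 mol
Divide by smallest (0.734):
  Zn: 0.734/0.734 = 1.0
  Cl: 1.467/0.734 = 2.0
Empirical formula: ZnCl2

ZnCl2


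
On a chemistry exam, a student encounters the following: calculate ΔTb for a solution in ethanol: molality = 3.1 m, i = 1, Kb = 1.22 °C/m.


ΔTb = Kb × m × i
= 1.22 × 3.1 × 1
= 3.782 °C

3.782 °C


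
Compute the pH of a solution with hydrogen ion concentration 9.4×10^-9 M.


pH = -log10([H+]) = -log10(9.4×10^-9)
= 9 - log10(9.4)
= 9 - 0.97
= 8.03

8.03


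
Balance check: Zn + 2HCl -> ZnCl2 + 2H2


Equation: Zn + 2HCl -> ZnCl2 + 2H2
Check atoms: Cl: 2=2, H: 2≠4, Zn: 1=1
Not balanced

No, not balanced


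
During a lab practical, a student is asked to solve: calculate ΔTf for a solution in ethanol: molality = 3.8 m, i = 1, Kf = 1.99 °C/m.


ΔTf = Kf × m × i
= 1.99 × 3.8 × 1
= 7.562 °C

7.562 °C


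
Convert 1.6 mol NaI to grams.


M(NaI) = 149.89 g/mol
mass = n × M = 1.6 × 149.89 = 239.82 g

239.82 g


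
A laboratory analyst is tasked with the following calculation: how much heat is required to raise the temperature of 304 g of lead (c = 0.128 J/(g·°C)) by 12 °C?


q = mcΔT = 304 × 0.128 × 12
= 466.94 J

466.94 J


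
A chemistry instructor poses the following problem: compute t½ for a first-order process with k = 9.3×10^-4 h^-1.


t½ = ln2/k = 0.693147/(9.3×10^-4 h^-1)
= 745.3 h

745.3 h


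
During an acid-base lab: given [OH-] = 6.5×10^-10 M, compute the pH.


pOH = -log10([OH-]) = -log10(6.5×10^-10)
= 10 - log10(6.5) = 9.19
pH = 14 - pOH = 14 - 9.19 = 4.81

4.81


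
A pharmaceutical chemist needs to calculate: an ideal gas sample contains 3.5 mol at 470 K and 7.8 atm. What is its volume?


PV = nRT  (R = 0.08206 L·atm/(mol·K))
V = nRT/P = 3.5×0.08206×470/7.8
= 17.306 L

17.306 L


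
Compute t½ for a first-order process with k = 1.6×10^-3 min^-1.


t½ = ln2/k = 0.693147/(1.6×10^-3 min^-1)
= 433.2 min

433.2 min


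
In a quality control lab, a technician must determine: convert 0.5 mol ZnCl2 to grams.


M(ZnCl2) = 136.28 g/mol
mass = n × M = 0.5 × 136.28 = 68.14 g

68.14 g


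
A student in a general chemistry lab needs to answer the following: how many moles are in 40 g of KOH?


M(KOH) = 56.11 g/mol
n = mass/M = 40/56.11 = 0.7129 mol

0.7129 mol


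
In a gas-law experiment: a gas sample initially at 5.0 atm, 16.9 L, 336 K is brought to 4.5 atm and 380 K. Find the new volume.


P1V1/T1 = P2V2/T2
V2 = P1V1T2/(T1P2)
= 5.0×16.9×380/(336×4.5)
= 21.237 L

21.237 L


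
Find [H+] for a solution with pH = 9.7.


[H+] = 10^(-pH) = 10^(-9.7)
= 2.0×10^-10 M

2.0×10^-10 M


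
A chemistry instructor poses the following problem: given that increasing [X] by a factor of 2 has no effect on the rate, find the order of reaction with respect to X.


rate ∝ [X]^n
rate ∝ [X]^0
Order in X: 0

0


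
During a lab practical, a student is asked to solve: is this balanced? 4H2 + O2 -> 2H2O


Equation: 4H2 + O2 -> 2H2O
Check atoms: H: 8≠4, O: 2=2
Not balanced

No, not balanced


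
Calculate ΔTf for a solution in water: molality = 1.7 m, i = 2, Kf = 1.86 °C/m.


ΔTf = Kf × m × i
= 1.86 × 1.7 × 2
= 6.324 °C

6.324 °C


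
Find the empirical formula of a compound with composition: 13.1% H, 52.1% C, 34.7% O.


Assume 100 g sample. Moles of each element:
  H: 13.1/1.008 = 12.996 mol
  C: 52.1/12.01 = 4.338 mol
  O: 34.7/16.0 = 2.169 mol
Divide by smallest (2.169):
  H: 12.996/2.169 = 5.99
  C: 4.338/2.169 = 2.0
  O: 2.169/2.169 = 1.0
Empirical formula: C2H6O

C2H6O


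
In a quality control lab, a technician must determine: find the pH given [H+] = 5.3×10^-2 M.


pH = -log10([H+]) = -log10(5.3×10^-2)
= 2 - log10(5.3)
= 2 - 0.72
= 1.28

1.28


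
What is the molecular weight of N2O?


M(N2O) = 2×14.01 + 1×16.0
= 28.02 + 16.0
= 44.02 g/mol

44.02 g/mol


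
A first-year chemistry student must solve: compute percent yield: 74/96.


% yield = actual/theoretical × 100
= 74/96 × 100
= 77.08%

77.08%


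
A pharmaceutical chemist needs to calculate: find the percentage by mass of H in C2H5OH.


M(C2H5OH) = 2×12.01 + 6×1.008 + 1×16.0 = 46.068 g/mol
Mass of H = 6 × 1.008 = 6.048 g/mol
% H = 6.048/46.068 × 100 = 13.13%

13.13%


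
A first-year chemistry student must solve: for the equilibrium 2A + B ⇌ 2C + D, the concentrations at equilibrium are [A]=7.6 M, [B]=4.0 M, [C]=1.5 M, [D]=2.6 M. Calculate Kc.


Kc = [C]^2[D]/([A]^2[B])
= (1.5^2 × 2.6^1)/(7.6^2 × 4.0^1)
= 5.85/231.04
= 0.02532

0.02532


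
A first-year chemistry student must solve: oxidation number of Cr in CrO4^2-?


x + 4(-2) = -2, so x = +6
Oxidation number: +6

+6


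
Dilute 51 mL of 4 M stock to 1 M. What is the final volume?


C1V1 = C2V2
4 × 51 = 1 × V2
V2 = 204/1 = 204.0 mL

204.0 mL


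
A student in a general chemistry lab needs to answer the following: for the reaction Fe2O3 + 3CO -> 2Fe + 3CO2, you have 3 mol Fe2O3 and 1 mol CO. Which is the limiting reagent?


Mole ratio available / coefficient:
  Fe2O3: 3/1 = 3.000
  CO: 1/3 = 0.333
Smaller ratio is limiting.

CO


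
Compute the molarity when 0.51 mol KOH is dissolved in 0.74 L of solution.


M = n/V = 0.51/0.74 = 0.689 mol/L

0.689 M


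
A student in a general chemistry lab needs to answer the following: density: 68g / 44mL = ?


ρ = mass/volume
= 68/44
= 1.545 g/mL

1.545 g/mL


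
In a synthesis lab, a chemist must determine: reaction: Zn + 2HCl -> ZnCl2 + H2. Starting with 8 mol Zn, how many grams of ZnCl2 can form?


Mole ratio ZnCl2:Zn = 1:1
n(ZnCl2) = 8 × 1/1 = 8.000 mol
mass = 8.000 × 136.28 = 1090.24 g

1090.24 g


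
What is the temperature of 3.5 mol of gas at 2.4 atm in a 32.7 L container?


PV = nRT  (R = 0.08206 L·atm/(mol·K))
T = PV/(nR) = 2.4×32.7/(3.5×0.08206)
= 78.48/0.287210
= 273.25 K

273.25 K


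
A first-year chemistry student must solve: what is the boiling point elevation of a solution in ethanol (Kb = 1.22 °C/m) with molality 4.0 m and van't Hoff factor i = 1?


ΔTb = Kb × m × i
= 1.22 × 4.0 × 1
= 4.88 °C

4.88 °C


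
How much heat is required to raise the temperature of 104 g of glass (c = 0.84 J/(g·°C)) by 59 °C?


q = mcΔT = 104 × 0.84 × 59
= 5154.24 J

5154.24 J


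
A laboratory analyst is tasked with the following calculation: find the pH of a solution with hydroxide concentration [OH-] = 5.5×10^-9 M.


pOH = -log10([OH-]) = -log10(5.5×10^-9)
= 9 - log10(5.5) = 8.26
pH = 14 - pOH = 14 - 8.26 = 5.74

5.74


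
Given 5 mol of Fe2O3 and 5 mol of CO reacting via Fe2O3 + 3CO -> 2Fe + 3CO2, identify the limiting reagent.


Mole ratio available / coefficient:
  Fe2O3: 5/1 = 5.000
  CO: 5/3 = 1.667
Smaller ratio is limiting.

CO


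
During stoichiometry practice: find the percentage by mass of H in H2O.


M(H2O) = 2×1.008 + 1×16.0 = 18.016 g/mol
Mass of H = 2 × 1.008 = 2.016 g/mol
% H = 2.016/18.016 × 100 = 11.19%

11.19%


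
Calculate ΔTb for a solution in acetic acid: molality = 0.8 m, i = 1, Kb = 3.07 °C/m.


ΔTb = Kb × m × i
= 3.07 × 0.8 × 1
= 2.456 °C

2.456 °C


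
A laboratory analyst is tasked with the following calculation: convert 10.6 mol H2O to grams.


M(H2O) = 18.02 g/mol
mass = n × M = 10.6 × 18.02 = 191.01 g

191.01 g


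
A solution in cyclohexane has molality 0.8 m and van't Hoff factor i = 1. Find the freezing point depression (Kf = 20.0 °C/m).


ΔTf = Kf × m × i
= 20.0 × 0.8 × 1
= 16.0 °C

16.0 °C


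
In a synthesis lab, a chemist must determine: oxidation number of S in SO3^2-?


x + 3(-2) = -2, so x = +4
Oxidation number: +4

+4


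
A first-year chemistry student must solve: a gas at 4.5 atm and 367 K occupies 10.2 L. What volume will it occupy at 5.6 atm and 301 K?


P1V1/T1 = P2V2/T2
V2 = P1V1T2/(T1P2)
= 4.5×10.2×301/(367×5.6)
= 6.722 L

6.722 L


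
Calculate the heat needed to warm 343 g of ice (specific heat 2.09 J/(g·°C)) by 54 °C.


q = mcΔT = 343 × 2.09 × 54
= 38710.98 J

38710.98 J


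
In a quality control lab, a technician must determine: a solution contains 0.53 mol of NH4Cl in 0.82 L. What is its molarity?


M = n/V = 0.53/0.82 = 0.646 mol/L

0.646 M


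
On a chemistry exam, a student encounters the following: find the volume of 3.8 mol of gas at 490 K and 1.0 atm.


PV = nRT  (R = 0.08206 L·atm/(mol·K))
V = nRT/P = 3.8×0.08206×490/1.0
= 152.796 L

152.796 L


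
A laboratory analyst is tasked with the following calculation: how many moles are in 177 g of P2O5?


M(P2O5) = 141.94 g/mol
n = mass/M = 177/141.94 = 1.247 mol

1.247 mol


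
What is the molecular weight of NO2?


M(NO2) = 1×14.01 + 2×16.0
= 14.01 + 32.0
= 46.01 g/mol

46.01 g/mol


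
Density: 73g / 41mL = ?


ρ = mass/volume
= 73/41
= 1.78 g/mL

1.78 g/mL


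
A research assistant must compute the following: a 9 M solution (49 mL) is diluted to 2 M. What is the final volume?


C1V1 = C2V2
9 × 49 = 2 × V2
V2 = 441/2 = 220.5 mL

220.5 mL


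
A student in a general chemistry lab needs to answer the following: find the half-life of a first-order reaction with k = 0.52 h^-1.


t½ = ln2/k = 0.693147/(0.52 h^-1)
= 1.333 h

1.333 h


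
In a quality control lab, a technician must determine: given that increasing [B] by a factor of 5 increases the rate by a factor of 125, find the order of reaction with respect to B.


rate ∝ [B]^n
5^n = 125 → n = 3
Order in B: 3

3


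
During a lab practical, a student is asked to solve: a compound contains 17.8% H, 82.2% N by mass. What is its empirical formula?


Assume 100 g sample. Moles of each element:
  H: 17.8/1.008 = 17.659 mol
  N: 82.2/14.01 = 5.867 mol
Divide by smallest (5.867):
  H: 17.659/5.867 = 3.01
  N: 5.867/5.867 = 1.0
Empirical formula: NH3

NH3


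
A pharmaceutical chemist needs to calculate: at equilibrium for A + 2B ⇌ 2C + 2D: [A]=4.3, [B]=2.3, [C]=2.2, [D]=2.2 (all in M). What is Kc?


Kc = [C]^2[D]^2/([A][B]^2)
= (2.2^2 × 2.2^2)/(4.3^1 × 2.3^2)
= 23.4256/22.747
= 1.030

1.030


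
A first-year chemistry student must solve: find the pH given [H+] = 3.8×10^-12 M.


pH = -log10([H+]) = -log10(3.8×10^-12)
= 12 - log10(3.8)
= 12 - 0.58
= 11.42

11.42


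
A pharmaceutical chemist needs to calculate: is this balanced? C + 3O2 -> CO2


Equation: C + 3O2 -> CO2
Check atoms: C: 1=1, O: 6≠2
Not balanced

No, not balanced


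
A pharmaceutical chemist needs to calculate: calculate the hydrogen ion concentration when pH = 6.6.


[H+] = 10^(-pH) = 10^(-6.6)
= 2.51×10^-7 M

2.51×10^-7 M


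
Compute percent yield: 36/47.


% yield = actual/theoretical × 100
= 36/47 × 100
= 76.6%

76.6%


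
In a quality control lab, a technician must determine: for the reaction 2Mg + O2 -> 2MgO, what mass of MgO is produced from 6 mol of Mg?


Mole ratio MgO:Mg = 2:2
n(MgO) = 6 × 2/2 = 6.000 mol
mass = 6.000 × 40.31 = 241.86 g

241.86 g


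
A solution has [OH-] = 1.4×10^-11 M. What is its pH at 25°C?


pOH = -log10([OH-]) = -log10(1.4×10^-11)
= 11 - log10(1.4) = 10.85
pH = 14 - pOH = 14 - 10.85 = 3.15

3.15


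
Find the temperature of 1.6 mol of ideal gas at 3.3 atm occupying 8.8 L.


PV = nRT  (R = 0.08206 L·atm/(mol·K))
T = PV/(nR) = 3.3×8.8/(1.6×0.08206)
= 29.04/0.131296
= 221.18 K

221.18 K


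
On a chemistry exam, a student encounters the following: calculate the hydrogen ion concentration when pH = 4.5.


[H+] = 10^(-pH) = 10^(-4.5)
= 3.16×10^-5 M

3.16×10^-5 M


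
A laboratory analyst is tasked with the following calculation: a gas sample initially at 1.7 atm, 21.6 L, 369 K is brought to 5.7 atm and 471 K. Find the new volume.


P1V1/T1 = P2V2/T2
V2 = P1V1T2/(T1P2)
= 1.7×21.6×471/(369×5.7)
= 8.223 L

8.223 L


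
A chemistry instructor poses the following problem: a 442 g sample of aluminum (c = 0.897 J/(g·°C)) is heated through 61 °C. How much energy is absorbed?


q = mcΔT = 442 × 0.897 × 61
= 24184.91 J

24184.91 J


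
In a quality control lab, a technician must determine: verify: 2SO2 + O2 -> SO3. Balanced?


Equation: 2SO2 + O2 -> SO3
Check atoms: O: 6≠3, S: 2≠1
Not balanced

No, not balanced


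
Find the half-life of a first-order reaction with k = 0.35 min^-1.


t½ = ln2/k = 0.693147/(0.35 min^-1)
= 1.980 min

1.980 min


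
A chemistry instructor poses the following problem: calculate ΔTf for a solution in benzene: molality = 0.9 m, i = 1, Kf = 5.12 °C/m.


ΔTf = Kf × m × i
= 5.12 × 0.9 × 1
= 4.608 °C

4.608 °C


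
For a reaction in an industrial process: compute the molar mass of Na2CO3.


M(Na2CO3) = 2×22.99 + 1×12.01 + 3×16.0
= 45.98 + 12.01 + 48.0
= 105.99 g/mol

105.99 g/mol


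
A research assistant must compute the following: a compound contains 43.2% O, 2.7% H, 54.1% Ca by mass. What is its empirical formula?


Assume 100 g sample. Moles of each element:
  O: 43.2/16.0 = 2.7 mol
  H: 2.7/1.008 = 2.679 mol
  Ca: 54.1/40.08 = 1.35 mol
Divide by smallest (1.35):
  O: 2.7/1.35 = 2.0
  H: 2.679/1.35 = 1.98
  Ca: 1.35/1.35 = 1.0
Empirical formula: CaO2H2

CaO2H2


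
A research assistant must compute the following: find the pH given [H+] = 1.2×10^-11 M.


pH = -log10([H+]) = -log10(1.2×10^-11)
= 11 - log10(1.2)
= 11 - 0.08
= 10.92

10.92


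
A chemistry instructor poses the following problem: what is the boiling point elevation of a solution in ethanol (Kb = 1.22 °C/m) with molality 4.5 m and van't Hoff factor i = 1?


ΔTb = Kb × m × i
= 1.22 × 4.5 × 1
= 5.49 °C

5.49 °C


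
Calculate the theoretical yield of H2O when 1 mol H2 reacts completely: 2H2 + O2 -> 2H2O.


Mole ratio H2O:H2 = 2:2
n(H2O) = 1 × 2/2 = 1.000 mol
mass = 1.000 × 18.02 = 18.02 g

18.02 g


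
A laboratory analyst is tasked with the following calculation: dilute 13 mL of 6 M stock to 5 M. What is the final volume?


C1V1 = C2V2
6 × 13 = 5 × V2
V2 = 78/5 = 15.6 mL

15.6 mL


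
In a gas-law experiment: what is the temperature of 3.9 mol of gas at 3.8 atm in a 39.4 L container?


PV = nRT  (R = 0.08206 L·atm/(mol·K))
T = PV/(nR) = 3.8×39.4/(3.9×0.08206)
= 149.72/0.320034
= 467.83 K

467.83 K


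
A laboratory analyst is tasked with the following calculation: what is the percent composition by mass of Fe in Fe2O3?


M(Fe2O3) = 2×55.85 + 3×16.0 = 159.70 g/mol
Mass of Fe = 2 × 55.85 = 111.70 g/mol
% Fe = 111.70/159.70 × 100 = 69.94%

69.94%


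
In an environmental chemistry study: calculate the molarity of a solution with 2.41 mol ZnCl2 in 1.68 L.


M = n/V = 2.41/1.68 = 1.435 mol/L

1.435 M


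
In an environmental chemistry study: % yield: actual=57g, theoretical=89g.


% yield = actual/theoretical × 100
= 57/89 × 100
= 64.04%

64.04%


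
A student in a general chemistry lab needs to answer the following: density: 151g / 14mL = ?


ρ = mass/volume
= 151/14
= 10.786 g/mL

10.786 g/mL


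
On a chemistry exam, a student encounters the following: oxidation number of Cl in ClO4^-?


x + 4(-2) = -1, so x = +7
Oxidation number: +7

+7


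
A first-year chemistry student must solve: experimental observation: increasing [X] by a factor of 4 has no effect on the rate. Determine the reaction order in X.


rate ∝ [X]^n
rate ∝ [X]^0
Order in X: 0

0


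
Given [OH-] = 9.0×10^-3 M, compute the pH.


pOH = -log10([OH-]) = -log10(9.0×10^-3)
= 3 - log10(9.0) = 2.05
pH = 14 - pOH = 14 - 2.05 = 11.95

11.95


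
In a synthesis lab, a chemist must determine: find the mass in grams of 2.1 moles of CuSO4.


M(CuSO4) = 159.62 g/mol
mass = n × M = 2.1 × 159.62 = 335.20 g

335.20 g


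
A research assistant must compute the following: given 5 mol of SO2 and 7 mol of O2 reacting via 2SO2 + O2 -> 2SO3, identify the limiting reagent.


Mole ratio available / coefficient:
  SO2: 5/2 = 2.500
  O2: 7/1 = 7.000
Smaller ratio is limiting.

SO2


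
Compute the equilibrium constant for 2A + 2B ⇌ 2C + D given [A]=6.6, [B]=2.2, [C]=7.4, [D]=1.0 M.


Kc = [C]^2[D]/([A]^2[B]^2)
= (7.4^2 × 1.0^1)/(6.6^2 × 2.2^2)
= 54.76/210.8304
= 0.2597

0.2597


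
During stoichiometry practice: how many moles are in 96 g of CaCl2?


M(CaCl2) = 110.98 g/mol
n = mass/M = 96/110.98 = 0.865 mol

0.865 mol


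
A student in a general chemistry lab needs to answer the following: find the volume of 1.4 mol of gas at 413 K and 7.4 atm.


PV = nRT  (R = 0.08206 L·atm/(mol·K))
V = nRT/P = 1.4×0.08206×413/7.4
= 6.412 L

6.412 L


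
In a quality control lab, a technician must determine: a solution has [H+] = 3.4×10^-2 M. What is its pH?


pH = -log10([H+]) = -log10(3.4×10^-2)
= 2 - log10(3.4)
= 2 - 0.53
= 1.47

1.47


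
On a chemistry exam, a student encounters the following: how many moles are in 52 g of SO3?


M(SO3) = 80.07 g/mol
n = mass/M = 52/80.07 = 0.6494 mol

0.6494 mol


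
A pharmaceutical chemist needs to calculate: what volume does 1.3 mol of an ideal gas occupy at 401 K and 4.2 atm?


PV = nRT  (R = 0.08206 L·atm/(mol·K))
V = nRT/P = 1.3×0.08206×401/4.2
= 10.185 L

10.185 L


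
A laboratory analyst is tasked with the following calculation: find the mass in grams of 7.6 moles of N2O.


M(N2O) = 44.02 g/mol
mass = n × M = 7.6 × 44.02 = 334.55 g

334.55 g


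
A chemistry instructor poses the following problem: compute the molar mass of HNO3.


M(HNO3) = 1×1.008 + 1×14.01 + 3×16.0
= 1.01 + 14.01 + 48.0
= 63.02 g/mol

63.02 g/mol


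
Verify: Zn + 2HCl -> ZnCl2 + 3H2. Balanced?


Equation: Zn + 2HCl -> ZnCl2 + 3H2
Check atoms: Cl: 2=2, H: 2≠6, Zn: 1=1
Not balanced

No, not balanced


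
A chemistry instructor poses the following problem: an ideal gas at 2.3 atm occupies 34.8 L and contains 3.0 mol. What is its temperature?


PV = nRT  (R = 0.08206 L·atm/(mol·K))
T = PV/(nR) = 2.3×34.8/(3.0×0.08206)
= 80.04/0.246180
= 325.13 K

325.13 K


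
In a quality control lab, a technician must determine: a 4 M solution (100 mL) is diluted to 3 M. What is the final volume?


C1V1 = C2V2
4 × 100 = 3 × V2
V2 = 400/3 = 133.33 mL

133.33 mL


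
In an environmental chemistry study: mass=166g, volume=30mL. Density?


ρ = mass/volume
= 166/30
= 5.533 g/mL

5.533 g/mL


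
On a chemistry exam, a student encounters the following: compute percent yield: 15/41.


% yield = actual/theoretical × 100
= 15/41 × 100
= 36.59%

36.59%


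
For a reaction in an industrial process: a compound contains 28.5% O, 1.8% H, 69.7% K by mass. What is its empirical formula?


Assume 100 g sample. Moles of each element:
  O: 28.5/16.0 = 1.781 mol
  H: 1.8/1.008 = 1.786 mol
  K: 69.7/39.1 = 1.783 mol
Divide by smallest (1.781):
  O: 1.781/1.781 = 1.0
  H: 1.786/1.781 = 1.0
  K: 1.783/1.781 = 1.0
Empirical formula: KOH

KOH


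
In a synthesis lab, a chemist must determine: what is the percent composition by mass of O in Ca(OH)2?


M(Ca(OH)2) = 1×40.08 + 2×16.0 + 2×1.008 = 74.096 g/mol
Mass of O = 2 × 16.0 = 32.00 g/mol
% O = 32.00/74.096 × 100 = 43.19%

43.19%


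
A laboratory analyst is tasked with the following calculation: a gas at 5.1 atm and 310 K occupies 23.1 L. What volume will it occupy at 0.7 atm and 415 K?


P1V1/T1 = P2V2/T2
V2 = P1V1T2/(T1P2)
= 5.1×23.1×415/(310×0.7)
= 225.305 L

225.305 L


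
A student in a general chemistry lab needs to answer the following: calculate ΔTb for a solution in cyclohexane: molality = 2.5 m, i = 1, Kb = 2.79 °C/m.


ΔTb = Kb × m × i
= 2.79 × 2.5 × 1
= 6.975 °C

6.975 °C


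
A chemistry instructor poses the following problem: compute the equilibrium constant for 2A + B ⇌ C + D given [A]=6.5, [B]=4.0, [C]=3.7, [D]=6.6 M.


Kc = [C][D]/([A]^2[B])
= (3.7^1 × 6.6^1)/(6.5^2 × 4.0^1)
= 24.42/169
= 0.1445

0.1445


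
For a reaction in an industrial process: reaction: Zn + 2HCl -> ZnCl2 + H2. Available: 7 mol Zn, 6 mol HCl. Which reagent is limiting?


Mole ratio available / coefficient:
  Zn: 7/1 = 7.000
  HCl: 6/2 = 3.000
Smaller ratio is limiting.

HCl


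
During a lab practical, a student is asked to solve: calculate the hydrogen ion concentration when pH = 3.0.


[H+] = 10^(-pH) = 10^(-3.0)
= 1.0×10^-3 M

1.0×10^-3 M


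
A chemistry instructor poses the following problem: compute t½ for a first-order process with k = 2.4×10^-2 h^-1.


t½ = ln2/k = 0.693147/(2.4×10^-2 h^-1)
= 28.88 h

28.88 h


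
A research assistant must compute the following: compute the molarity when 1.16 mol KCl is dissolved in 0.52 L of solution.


M = n/V = 1.16/0.52 = 2.231 mol/L

2.231 M


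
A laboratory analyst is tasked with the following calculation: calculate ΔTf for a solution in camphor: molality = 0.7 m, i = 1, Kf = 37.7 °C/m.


ΔTf = Kf × m × i
= 37.7 × 0.7 × 1
= 26.39 °C

26.39 °C


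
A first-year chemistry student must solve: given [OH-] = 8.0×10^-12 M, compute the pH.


pOH = -log10([OH-]) = -log10(8.0×10^-12)
= 12 - log10(8.0) = 11.1
pH = 14 - pOH = 14 - 11.1 = 2.9

2.9


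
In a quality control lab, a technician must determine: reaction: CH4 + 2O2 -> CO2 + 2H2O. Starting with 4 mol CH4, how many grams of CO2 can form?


Mole ratio CO2:CH4 = 1:1
n(CO2) = 4 × 1/1 = 4.000 mol
mass = 4.000 × 44.01 = 176.04 g

176.04 g


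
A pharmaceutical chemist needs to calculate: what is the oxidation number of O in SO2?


O is usually -2
Oxidation number: -2

-2


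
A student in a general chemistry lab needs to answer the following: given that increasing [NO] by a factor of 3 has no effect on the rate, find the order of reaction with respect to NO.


rate ∝ [NO]^n
rate ∝ [NO]^0
Order in NO: 0

0


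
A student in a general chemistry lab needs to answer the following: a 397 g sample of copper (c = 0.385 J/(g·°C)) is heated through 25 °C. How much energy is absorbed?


q = mcΔT = 397 × 0.385 × 25
= 3821.13 J

3821.13 J


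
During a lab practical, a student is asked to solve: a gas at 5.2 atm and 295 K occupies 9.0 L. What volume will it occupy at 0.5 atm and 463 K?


P1V1/T1 = P2V2/T2
V2 = P1V1T2/(T1P2)
= 5.2×9.0×463/(295×0.5)
= 146.904 L

146.904 L


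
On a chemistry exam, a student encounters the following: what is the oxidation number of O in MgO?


O is usually -2
Oxidation number: -2

-2


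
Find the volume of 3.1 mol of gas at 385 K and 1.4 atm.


PV = nRT  (R = 0.08206 L·atm/(mol·K))
V = nRT/P = 3.1×0.08206×385/1.4
= 69.956 L

69.956 L


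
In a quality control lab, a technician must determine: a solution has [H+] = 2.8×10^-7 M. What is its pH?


pH = -log10([H+]) = -log10(2.8×10^-7)
= 7 - log10(2.8)
= 7 - 0.45
= 6.55

6.55


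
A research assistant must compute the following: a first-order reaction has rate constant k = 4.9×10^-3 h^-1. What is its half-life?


t½ = ln2/k = 0.693147/(4.9×10^-3 h^-1)
= 141.5 h

141.5 h


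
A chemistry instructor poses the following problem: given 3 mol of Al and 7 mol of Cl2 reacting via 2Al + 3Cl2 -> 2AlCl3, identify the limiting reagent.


Mole ratio available / coefficient:
  Al: 3/2 = 1.500
  Cl2: 7/3 = 2.333
Smaller ratio is limiting.

Al


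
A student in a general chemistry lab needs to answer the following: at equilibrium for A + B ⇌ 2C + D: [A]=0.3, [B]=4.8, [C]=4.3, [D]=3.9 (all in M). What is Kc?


Kc = [C]^2[D]/([A][B])
= (4.3^2 × 3.9^1)/(0.3^1 × 4.8^1)
= 72.111/1.44
= 50.08

50.08


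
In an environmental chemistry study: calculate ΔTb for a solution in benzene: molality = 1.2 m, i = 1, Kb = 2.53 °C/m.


ΔTb = Kb × m × i
= 2.53 × 1.2 × 1
= 3.036 °C

3.036 °C


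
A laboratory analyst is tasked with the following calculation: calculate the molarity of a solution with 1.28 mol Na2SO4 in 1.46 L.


M = n/V = 1.28/1.46 = 0.877 mol/L

0.877 M


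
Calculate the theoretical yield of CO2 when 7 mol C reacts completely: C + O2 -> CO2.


Mole ratio CO2:C = 1:1
n(CO2) = 7 × 1/1 = 7.000 mol
mass = 7.000 × 44.01 = 308.07 g

308.07 g


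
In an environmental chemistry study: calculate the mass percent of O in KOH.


M(KOH) = 1×39.1 + 1×16.0 + 1×1.008 = 56.108 g/mol
Mass of O = 1 × 16.0 = 16.00 g/mol
% O = 16.00/56.108 × 100 = 28.52%

28.52%


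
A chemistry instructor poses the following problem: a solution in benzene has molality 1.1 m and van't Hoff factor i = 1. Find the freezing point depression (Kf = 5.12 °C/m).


ΔTf = Kf × m × i
= 5.12 × 1.1 × 1
= 5.632 °C

5.632 °C


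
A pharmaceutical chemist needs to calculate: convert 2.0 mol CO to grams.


M(CO) = 28.01 g/mol
mass = n × M = 2.0 × 28.01 = 56.02 g

56.02 g


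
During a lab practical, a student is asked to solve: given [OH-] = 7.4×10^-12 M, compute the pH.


pOH = -log10([OH-]) = -log10(7.4×10^-12)
= 12 - log10(7.4) = 11.13
pH = 14 - pOH = 14 - 11.13 = 2.87

2.87


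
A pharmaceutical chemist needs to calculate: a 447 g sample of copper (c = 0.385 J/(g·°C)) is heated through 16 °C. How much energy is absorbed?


q = mcΔT = 447 × 0.385 × 16
= 2753.52 J

2753.52 J


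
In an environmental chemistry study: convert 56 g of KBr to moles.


M(KBr) = 119.0 g/mol
n = mass/M = 56/119.0 = 0.4706 mol

0.4706 mol


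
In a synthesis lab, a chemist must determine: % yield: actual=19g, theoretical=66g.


% yield = actual/theoretical × 100
= 19/66 × 100
= 28.79%

28.79%


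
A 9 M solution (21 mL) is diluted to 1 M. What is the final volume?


C1V1 = C2V2
9 × 21 = 1 × V2
V2 = 189/1 = 189.0 mL

189.0 mL


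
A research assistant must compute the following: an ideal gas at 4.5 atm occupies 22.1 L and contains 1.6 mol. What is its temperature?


PV = nRT  (R = 0.08206 L·atm/(mol·K))
T = PV/(nR) = 4.5×22.1/(1.6×0.08206)
= 99.45/0.131296
= 757.45 K

757.45 K


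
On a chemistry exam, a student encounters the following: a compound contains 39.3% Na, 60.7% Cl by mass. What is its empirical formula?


Assume 100 g sample. Moles of each element:
  Na: 39.3/22.99 = 1.709 mol
  Cl: 60.7/35.45 = 1.712 mol
Divide by smallest (1.709):
  Na: 1.709/1.709 = 1.0
  Cl: 1.712/1.709 = 1.0
Empirical formula: NaCl

NaCl


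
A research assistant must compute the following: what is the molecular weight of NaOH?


M(NaOH) = 1×22.99 + 1×16.0 + 1×1.008
= 22.99 + 16.0 + 1.01
= 40.0 g/mol

40.0 g/mol


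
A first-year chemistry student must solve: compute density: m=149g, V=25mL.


ρ = mass/volume
= 149/25
= 5.96 g/mL

5.96 g/mL


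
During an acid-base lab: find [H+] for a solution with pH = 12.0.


[H+] = 10^(-pH) = 10^(-12.0)
= 1.0×10^-12 M

1.0×10^-12 M
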